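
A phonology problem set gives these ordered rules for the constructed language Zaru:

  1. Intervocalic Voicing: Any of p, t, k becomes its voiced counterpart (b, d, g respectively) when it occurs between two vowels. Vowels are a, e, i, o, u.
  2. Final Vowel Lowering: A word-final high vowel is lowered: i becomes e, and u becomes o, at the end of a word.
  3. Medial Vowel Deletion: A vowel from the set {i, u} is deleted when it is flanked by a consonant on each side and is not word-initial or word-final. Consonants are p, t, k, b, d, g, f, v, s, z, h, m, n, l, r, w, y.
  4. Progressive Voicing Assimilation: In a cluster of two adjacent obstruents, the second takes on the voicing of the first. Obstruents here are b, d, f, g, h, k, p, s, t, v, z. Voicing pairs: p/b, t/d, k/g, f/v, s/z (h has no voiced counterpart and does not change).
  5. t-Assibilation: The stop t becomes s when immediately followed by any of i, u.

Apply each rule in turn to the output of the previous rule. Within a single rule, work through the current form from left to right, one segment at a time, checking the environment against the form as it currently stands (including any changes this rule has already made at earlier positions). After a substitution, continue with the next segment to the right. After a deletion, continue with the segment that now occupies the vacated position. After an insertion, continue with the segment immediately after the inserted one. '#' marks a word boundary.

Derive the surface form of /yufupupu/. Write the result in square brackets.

[yfppo]

1 Intervocalic Voicing: [yufupupu] → [yufububu]
2 Final Vowel Lowering: [yufububu] → [yufububo]
3 Medial Vowel Deletion: [yufububo] → [yfbbo]
4 Progressive Voicing Assimilation: [yfbbo] → [yfppo]
5 t-Assibilation: no change — [yfppo]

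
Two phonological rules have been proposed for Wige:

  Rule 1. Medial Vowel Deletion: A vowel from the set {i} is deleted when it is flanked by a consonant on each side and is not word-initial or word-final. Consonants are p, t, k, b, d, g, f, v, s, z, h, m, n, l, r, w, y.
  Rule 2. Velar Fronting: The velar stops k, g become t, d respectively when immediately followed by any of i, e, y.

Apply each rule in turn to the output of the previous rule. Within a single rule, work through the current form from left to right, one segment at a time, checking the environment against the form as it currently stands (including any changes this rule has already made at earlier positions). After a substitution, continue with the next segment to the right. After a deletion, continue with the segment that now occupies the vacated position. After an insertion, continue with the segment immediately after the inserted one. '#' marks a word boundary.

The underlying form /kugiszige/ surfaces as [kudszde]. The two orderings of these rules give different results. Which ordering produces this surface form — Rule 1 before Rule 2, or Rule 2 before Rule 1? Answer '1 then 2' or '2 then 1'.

2 then 1

Order 1 then 2:
  1 Medial Vowel Deletion: [kugiszige] → [kugszge]
  2 Velar Fronting: [kugszge] → [kugszde]
  result: [kugszde]
Order 2 then 1:
  2 Velar Fronting: [kugiszige] → [kudiszide]
  1 Medial Vowel Deletion: [kudiszide] → [kudszde]
  result: [kudszde]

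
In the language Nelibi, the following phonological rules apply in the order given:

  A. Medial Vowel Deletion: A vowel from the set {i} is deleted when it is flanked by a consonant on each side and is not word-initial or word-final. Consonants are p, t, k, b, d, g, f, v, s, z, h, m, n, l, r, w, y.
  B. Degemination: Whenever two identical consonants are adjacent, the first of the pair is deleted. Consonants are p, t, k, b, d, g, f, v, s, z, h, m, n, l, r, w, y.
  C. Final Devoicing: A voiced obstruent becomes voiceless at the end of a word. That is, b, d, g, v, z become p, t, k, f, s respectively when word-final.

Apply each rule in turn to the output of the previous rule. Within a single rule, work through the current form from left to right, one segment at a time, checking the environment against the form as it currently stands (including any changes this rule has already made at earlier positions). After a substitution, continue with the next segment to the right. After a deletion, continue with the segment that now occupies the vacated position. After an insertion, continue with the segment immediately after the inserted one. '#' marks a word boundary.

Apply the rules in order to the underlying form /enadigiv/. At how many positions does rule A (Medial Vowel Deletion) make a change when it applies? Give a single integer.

2

A Medial Vowel Deletion: [enadigiv] → [enadgv]
B Degemination: no change — [enadgv]
C Final Devoicing: [enadgv] → [enadgf]
Rule A changed 2 position(s).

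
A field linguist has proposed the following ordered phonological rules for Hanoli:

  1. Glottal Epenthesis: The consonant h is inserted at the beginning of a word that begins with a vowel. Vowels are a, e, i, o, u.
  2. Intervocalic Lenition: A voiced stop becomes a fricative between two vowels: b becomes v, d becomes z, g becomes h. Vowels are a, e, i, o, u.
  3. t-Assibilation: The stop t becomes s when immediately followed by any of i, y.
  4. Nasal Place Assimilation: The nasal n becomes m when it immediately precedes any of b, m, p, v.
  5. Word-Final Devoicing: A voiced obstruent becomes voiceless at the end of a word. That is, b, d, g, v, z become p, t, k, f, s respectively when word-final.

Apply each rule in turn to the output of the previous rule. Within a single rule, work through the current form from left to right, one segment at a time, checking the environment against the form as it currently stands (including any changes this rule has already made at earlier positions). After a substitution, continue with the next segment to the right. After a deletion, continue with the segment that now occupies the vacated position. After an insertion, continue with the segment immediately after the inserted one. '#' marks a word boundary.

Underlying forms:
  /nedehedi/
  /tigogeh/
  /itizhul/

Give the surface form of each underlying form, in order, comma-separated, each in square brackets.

/nedehedi/:
  1 Glottal Epenthesis: no change — [nedehedi]
  2 Intervocalic Lenition: [nedehedi] → [nezehezi]
  3 t-Assibilation: no change — [nezehezi]
  4 Nasal Place Assimilation: no change — [nezehezi]
  5 Word-Final Devoicing: no change — [nezehezi]
/tigogeh/:
  1 Glottal Epenthesis: no change — [tigogeh]
  2 Intervocalic Lenition: [tigogeh] → [tihoheh]
  3 t-Assibilation: [tihoheh] → [sihoheh]
  4 Nasal Place Assimilation: no change — [sihoheh]
  5 Word-Final Devoicing: no change — [sihoheh]
/itizhul/:
  1 Glottal Epenthesis: [itizhul] → [hitizhul]
  2 Intervocalic Lenition: no change — [hitizhul]
  3 t-Assibilation: [hitizhul] → [hisizhul]
  4 Nasal Place Assimilation: no change — [hisizhul]
  5 Word-Final Devoicing: no change — [hisizhul]

[nezehezi], [sihoheh], [hisizhul]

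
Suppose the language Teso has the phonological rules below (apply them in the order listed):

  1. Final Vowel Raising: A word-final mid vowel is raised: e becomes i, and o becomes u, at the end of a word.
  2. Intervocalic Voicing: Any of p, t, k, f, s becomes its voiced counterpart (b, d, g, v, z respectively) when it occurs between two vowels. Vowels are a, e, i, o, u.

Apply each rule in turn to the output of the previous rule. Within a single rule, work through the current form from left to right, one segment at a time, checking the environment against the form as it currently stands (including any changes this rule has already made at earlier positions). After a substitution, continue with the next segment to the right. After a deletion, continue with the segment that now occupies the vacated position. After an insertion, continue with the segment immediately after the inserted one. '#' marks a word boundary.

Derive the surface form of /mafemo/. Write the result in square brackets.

1 Final Vowel Raising: [mafemo] → [mafemu]
2 Intervocalic Voicing: [mafemu] → [mavemu]

[mavemu]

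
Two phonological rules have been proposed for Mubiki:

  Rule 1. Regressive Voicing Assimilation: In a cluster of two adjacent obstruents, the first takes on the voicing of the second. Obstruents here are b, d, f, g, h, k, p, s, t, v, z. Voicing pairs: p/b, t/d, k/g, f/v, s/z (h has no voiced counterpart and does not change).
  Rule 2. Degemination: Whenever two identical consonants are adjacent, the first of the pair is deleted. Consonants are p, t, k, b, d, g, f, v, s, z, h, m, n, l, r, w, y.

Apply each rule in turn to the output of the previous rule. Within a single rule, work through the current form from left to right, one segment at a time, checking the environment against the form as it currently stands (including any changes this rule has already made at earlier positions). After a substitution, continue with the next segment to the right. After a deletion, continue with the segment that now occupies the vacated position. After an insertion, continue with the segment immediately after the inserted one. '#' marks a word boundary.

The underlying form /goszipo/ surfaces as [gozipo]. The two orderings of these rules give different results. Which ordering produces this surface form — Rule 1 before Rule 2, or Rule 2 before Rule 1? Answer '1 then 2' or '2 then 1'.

Order 1 then 2:
  1 Regressive Voicing Assimilation: [goszipo] → [gozzipo]
  2 Degemination: [gozzipo] → [gozipo]
  result: [gozipo]
Order 2 then 1:
  2 Degemination: no change — [goszipo]
  1 Regressive Voicing Assimilation: [goszipo] → [gozzipo]
  result: [gozzipo]

1 then 2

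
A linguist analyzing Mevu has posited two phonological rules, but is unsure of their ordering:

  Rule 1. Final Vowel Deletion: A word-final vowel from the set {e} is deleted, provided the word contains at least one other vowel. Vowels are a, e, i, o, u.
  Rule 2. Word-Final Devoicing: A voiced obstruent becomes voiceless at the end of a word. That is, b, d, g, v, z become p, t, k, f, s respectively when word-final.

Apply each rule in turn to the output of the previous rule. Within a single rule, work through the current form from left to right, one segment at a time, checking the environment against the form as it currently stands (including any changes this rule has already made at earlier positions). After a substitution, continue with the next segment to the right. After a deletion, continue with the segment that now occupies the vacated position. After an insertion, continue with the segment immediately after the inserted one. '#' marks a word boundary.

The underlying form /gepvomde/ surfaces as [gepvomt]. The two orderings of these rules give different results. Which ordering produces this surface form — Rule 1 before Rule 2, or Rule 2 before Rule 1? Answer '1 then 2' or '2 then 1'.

1 then 2

Order 1 then 2:
  1 Final Vowel Deletion: [gepvomde] → [gepvomd]
  2 Word-Final Devoicing: [gepvomd] → [gepvomt]
  result: [gepvomt]
Order 2 then 1:
  2 Word-Final Devoicing: no change — [gepvomde]
  1 Final Vowel Deletion: [gepvomde] → [gepvomd]
  result: [gepvomd]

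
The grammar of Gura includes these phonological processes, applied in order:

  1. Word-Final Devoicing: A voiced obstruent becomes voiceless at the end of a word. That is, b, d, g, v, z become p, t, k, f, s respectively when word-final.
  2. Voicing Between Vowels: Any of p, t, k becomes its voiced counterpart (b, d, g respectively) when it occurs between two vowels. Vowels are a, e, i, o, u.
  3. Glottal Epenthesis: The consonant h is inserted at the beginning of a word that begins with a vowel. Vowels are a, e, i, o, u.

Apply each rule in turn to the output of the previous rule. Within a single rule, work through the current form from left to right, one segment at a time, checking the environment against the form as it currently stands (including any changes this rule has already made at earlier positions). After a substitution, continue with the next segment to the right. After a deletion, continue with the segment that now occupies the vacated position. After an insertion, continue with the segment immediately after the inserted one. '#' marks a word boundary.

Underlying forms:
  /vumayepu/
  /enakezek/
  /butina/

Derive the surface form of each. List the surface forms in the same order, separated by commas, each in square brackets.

[vumayebu], [henagezek], [budina]

/vumayepu/:
  1 Word-Final Devoicing: no change — [vumayepu]
  2 Voicing Between Vowels: [vumayepu] → [vumayebu]
  3 Glottal Epenthesis: no change — [vumayebu]
/enakezek/:
  1 Word-Final Devoicing: no change — [enakezek]
  2 Voicing Between Vowels: [enakezek] → [enagezek]
  3 Glottal Epenthesis: [enagezek] → [henagezek]
/butina/:
  1 Word-Final Devoicing: no change — [butina]
  2 Voicing Between Vowels: [butina] → [budina]
  3 Glottal Epenthesis: no change — [budina]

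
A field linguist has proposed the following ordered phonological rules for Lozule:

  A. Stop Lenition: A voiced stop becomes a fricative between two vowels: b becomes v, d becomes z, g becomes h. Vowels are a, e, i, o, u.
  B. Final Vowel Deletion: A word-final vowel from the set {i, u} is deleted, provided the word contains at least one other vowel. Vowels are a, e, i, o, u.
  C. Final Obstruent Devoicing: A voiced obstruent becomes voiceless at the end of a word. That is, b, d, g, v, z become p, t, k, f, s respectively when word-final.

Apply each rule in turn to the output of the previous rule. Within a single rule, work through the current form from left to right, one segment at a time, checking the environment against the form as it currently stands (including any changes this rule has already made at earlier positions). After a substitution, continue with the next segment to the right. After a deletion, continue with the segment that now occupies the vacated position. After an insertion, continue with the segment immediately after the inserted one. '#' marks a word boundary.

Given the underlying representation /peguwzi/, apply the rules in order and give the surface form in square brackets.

A Stop Lenition: [peguwzi] → [pehuwzi]
B Final Vowel Deletion: [pehuwzi] → [pehuwz]
C Final Obstruent Devoicing: [pehuwz] → [pehuws]

[pehuws]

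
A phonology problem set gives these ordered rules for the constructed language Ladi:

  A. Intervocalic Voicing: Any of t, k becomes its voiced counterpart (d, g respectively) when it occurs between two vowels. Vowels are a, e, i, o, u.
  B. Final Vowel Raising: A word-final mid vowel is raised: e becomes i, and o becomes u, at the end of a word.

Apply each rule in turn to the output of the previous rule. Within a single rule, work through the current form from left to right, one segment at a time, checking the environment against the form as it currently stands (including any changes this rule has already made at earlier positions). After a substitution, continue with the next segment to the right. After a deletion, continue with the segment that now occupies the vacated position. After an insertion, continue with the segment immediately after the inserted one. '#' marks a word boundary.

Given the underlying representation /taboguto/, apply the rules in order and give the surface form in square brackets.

[tabogudu]

A Intervocalic Voicing: [taboguto] → [tabogudo]
B Final Vowel Raising: [tabogudo] → [tabogudu]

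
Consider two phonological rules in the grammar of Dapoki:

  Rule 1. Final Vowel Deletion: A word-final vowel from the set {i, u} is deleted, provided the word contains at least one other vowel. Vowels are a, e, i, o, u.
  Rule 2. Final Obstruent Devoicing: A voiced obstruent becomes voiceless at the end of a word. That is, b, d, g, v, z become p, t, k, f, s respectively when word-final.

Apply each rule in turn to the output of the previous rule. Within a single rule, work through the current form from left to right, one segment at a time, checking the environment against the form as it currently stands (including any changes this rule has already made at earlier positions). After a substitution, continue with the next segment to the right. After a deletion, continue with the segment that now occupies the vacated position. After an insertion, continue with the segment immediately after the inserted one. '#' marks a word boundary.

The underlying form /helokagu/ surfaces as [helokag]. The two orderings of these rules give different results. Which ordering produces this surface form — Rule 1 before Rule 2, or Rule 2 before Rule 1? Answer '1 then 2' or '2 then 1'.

2 then 1

Order 1 then 2:
  1 Final Vowel Deletion: [helokagu] → [helokag]
  2 Final Obstruent Devoicing: [helokag] → [helokak]
  result: [helokak]
Order 2 then 1:
  2 Final Obstruent Devoicing: no change — [helokagu]
  1 Final Vowel Deletion: [helokagu] → [helokag]
  result: [helokag]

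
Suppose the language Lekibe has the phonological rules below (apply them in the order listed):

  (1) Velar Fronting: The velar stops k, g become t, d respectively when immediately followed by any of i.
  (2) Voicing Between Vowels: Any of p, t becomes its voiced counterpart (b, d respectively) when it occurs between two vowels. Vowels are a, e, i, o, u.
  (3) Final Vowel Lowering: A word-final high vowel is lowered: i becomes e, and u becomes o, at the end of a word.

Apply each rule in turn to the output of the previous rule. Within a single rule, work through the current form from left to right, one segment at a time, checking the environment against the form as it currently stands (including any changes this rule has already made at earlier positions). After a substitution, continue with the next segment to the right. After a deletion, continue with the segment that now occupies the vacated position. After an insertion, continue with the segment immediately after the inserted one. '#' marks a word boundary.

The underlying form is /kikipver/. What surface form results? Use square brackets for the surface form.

(1) Velar Fronting: [kikipver] → [titipver]
(2) Voicing Between Vowels: [titipver] → [tidipver]
(3) Final Vowel Lowering: no change — [tidipver]

[tidipver]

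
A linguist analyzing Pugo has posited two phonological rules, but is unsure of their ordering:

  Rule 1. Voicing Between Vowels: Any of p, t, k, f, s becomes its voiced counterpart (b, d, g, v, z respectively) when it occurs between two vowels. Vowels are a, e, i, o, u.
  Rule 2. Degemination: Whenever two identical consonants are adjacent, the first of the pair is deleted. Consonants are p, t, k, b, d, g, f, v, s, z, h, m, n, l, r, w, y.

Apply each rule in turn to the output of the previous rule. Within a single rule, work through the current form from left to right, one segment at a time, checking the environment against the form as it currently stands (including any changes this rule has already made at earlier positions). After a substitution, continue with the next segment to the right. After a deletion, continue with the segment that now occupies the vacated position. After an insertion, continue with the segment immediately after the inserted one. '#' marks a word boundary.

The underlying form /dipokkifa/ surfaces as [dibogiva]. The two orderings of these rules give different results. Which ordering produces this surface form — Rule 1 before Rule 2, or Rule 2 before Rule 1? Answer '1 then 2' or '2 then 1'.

2 then 1

Order 1 then 2:
  1 Voicing Between Vowels: [dipokkifa] → [dibokkiva]
  2 Degemination: [dibokkiva] → [dibokiva]
  result: [dibokiva]
Order 2 then 1:
  2 Degemination: [dipokkifa] → [dipokifa]
  1 Voicing Between Vowels: [dipokifa] → [dibogiva]
  result: [dibogiva]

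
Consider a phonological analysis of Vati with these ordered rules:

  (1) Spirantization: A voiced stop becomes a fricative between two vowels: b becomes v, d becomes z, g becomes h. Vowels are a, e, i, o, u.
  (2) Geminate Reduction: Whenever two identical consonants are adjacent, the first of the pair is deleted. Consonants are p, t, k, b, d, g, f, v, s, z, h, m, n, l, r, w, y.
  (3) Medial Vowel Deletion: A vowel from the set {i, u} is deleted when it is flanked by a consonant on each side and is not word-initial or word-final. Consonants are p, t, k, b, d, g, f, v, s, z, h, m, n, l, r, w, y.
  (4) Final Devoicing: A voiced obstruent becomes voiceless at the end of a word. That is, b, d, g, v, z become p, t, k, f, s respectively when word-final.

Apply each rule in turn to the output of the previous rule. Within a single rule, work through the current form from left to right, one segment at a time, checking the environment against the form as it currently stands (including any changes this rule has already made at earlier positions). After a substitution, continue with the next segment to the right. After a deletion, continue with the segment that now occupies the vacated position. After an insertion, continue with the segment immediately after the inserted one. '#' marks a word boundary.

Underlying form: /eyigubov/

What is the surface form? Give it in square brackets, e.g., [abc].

[eyhvof]

(1) Spirantization: [eyigubov] → [eyihuvov]
(2) Geminate Reduction: no change — [eyihuvov]
(3) Medial Vowel Deletion: [eyihuvov] → [eyhvov]
(4) Final Devoicing: [eyhvov] → [eyhvof]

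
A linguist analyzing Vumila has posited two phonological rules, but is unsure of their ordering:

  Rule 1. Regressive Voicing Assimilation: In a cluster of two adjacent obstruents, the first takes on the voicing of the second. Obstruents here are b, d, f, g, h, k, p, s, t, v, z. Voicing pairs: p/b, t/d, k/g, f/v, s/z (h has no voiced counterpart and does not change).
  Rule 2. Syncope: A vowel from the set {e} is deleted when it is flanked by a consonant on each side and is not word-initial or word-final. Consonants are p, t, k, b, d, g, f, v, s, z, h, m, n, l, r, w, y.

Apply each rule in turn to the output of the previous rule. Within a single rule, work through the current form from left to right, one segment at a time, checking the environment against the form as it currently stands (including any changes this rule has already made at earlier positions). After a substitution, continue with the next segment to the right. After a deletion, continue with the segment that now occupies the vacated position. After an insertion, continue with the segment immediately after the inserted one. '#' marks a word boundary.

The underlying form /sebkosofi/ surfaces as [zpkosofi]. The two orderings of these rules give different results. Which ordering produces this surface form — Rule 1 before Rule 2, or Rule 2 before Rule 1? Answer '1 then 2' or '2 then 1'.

Order 1 then 2:
  1 Regressive Voicing Assimilation: [sebkosofi] → [sepkosofi]
  2 Syncope: [sepkosofi] → [spkosofi]
  result: [spkosofi]
Order 2 then 1:
  2 Syncope: [sebkosofi] → [sbkosofi]
  1 Regressive Voicing Assimilation: [sbkosofi] → [zpkosofi]
  result: [zpkosofi]

2 then 1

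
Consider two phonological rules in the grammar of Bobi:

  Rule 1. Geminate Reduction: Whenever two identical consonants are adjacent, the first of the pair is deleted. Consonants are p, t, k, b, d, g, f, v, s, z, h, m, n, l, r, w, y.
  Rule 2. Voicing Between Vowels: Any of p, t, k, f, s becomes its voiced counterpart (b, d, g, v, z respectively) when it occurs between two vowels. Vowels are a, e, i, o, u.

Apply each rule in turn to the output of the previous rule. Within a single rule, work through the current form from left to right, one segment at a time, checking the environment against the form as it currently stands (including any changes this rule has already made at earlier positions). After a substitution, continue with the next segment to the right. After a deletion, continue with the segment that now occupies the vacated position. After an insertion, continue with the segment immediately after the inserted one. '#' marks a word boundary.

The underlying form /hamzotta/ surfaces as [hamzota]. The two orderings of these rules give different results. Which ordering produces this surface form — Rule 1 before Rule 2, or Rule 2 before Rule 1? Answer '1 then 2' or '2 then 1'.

2 then 1

Order 1 then 2:
  1 Geminate Reduction: [hamzotta] → [hamzota]
  2 Voicing Between Vowels: [hamzota] → [hamzoda]
  result: [hamzoda]
Order 2 then 1:
  2 Voicing Between Vowels: no change — [hamzotta]
  1 Geminate Reduction: [hamzotta] → [hamzota]
  result: [hamzota]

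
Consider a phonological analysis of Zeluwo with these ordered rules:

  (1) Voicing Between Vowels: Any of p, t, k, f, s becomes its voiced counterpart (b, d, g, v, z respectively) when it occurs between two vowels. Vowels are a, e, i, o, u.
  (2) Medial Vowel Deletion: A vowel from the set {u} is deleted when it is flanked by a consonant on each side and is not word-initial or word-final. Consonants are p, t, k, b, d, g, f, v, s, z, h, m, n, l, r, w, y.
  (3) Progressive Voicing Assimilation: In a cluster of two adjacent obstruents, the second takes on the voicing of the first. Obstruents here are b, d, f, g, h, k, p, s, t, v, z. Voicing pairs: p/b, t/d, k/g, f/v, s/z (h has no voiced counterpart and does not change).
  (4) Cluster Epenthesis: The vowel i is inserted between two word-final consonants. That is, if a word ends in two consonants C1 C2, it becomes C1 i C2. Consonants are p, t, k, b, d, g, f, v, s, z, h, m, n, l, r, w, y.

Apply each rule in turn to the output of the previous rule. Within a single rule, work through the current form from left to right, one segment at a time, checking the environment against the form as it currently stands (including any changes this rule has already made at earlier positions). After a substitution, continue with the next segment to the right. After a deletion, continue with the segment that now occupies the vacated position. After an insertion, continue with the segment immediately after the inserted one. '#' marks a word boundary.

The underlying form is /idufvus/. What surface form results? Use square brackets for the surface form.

[idvviz]

(1) Voicing Between Vowels: no change — [idufvus]
(2) Medial Vowel Deletion: [idufvus] → [idfvs]
(3) Progressive Voicing Assimilation: [idfvs] → [idvvz]
(4) Cluster Epenthesis: [idvvz] → [idvviz]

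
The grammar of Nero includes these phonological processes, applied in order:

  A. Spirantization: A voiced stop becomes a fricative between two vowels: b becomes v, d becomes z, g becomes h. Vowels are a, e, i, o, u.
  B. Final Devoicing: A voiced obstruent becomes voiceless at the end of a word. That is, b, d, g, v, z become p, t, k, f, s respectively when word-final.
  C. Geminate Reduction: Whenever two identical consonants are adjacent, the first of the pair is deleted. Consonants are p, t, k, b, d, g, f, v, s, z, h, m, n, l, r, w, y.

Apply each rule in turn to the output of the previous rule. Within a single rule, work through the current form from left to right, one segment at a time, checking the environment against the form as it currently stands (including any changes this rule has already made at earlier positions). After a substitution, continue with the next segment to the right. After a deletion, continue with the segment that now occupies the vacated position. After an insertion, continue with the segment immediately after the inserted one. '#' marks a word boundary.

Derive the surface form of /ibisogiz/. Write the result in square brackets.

A Spirantization: [ibisogiz] → [ivisohiz]
B Final Devoicing: [ivisohiz] → [ivisohis]
C Geminate Reduction: no change — [ivisohis]

[ivisohis]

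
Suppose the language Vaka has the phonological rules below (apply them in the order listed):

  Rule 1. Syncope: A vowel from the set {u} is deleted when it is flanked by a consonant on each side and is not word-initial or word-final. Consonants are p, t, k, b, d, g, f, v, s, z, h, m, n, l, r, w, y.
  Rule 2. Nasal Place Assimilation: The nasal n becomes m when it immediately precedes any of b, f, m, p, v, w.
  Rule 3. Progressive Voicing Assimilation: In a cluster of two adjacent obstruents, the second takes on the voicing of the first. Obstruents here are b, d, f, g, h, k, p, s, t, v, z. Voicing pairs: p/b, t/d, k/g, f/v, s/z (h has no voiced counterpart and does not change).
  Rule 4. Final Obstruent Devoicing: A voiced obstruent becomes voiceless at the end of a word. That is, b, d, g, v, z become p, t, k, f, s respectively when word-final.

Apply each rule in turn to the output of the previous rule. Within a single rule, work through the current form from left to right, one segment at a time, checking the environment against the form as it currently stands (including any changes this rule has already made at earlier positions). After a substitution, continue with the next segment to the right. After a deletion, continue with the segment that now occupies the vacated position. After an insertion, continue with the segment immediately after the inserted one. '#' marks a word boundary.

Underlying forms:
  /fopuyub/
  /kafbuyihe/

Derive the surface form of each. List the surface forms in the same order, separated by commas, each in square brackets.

/fopuyub/:
  Rule 1 Syncope: [fopuyub] → [fopyb]
  Rule 2 Nasal Place Assimilation: no change — [fopyb]
  Rule 3 Progressive Voicing Assimilation: no change — [fopyb]
  Rule 4 Final Obstruent Devoicing: [fopyb] → [fopyp]
/kafbuyihe/:
  Rule 1 Syncope: [kafbuyihe] → [kafbyihe]
  Rule 2 Nasal Place Assimilation: no change — [kafbyihe]
  Rule 3 Progressive Voicing Assimilation: [kafbyihe] → [kafpyihe]
  Rule 4 Final Obstruent Devoicing: no change — [kafpyihe]

[fopyp], [kafpyihe]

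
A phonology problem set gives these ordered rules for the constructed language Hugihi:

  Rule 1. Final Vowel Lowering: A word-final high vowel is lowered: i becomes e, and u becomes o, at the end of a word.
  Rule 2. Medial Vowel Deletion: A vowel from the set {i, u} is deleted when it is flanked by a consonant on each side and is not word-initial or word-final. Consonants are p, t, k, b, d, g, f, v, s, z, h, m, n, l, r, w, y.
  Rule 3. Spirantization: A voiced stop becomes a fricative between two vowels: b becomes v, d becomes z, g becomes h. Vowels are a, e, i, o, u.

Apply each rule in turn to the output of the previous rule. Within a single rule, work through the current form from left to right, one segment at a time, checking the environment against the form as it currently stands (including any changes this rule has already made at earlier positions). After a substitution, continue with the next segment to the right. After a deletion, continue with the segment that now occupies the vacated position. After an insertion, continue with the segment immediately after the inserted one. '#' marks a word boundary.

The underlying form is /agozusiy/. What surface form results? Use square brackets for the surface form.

Rule 1 Final Vowel Lowering: no change — [agozusiy]
Rule 2 Medial Vowel Deletion: [agozusiy] → [agozsy]
Rule 3 Spirantization: [agozsy] → [ahozsy]

[ahozsy]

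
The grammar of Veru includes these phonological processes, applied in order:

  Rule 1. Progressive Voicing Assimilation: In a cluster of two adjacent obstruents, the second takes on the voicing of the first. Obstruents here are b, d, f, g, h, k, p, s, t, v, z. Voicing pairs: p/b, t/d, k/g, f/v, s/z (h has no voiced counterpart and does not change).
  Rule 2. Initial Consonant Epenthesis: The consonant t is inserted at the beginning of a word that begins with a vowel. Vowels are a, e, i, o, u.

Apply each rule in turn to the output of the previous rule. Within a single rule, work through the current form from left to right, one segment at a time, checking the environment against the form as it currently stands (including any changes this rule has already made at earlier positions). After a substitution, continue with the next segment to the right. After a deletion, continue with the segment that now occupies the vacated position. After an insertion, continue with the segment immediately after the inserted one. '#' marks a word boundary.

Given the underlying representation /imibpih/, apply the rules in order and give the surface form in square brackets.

[timibbih]

Rule 1 Progressive Voicing Assimilation: [imibpih] → [imibbih]
Rule 2 Initial Consonant Epenthesis: [imibbih] → [timibbih]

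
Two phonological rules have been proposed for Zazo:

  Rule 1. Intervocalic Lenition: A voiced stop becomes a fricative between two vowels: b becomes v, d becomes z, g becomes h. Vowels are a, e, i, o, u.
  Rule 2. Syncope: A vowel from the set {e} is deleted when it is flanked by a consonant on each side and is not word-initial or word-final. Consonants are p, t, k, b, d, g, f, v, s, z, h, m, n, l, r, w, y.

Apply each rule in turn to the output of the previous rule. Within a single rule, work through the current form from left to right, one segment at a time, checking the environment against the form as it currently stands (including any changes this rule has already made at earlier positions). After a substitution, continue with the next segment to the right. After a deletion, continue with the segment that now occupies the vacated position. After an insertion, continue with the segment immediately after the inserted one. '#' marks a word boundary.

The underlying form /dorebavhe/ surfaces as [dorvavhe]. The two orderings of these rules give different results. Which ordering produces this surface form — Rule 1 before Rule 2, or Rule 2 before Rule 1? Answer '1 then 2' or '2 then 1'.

1 then 2

Order 1 then 2:
  1 Intervocalic Lenition: [dorebavhe] → [dorevavhe]
  2 Syncope: [dorevavhe] → [dorvavhe]
  result: [dorvavhe]
Order 2 then 1:
  2 Syncope: [dorebavhe] → [dorbavhe]
  1 Intervocalic Lenition: no change — [dorbavhe]
  result: [dorbavhe]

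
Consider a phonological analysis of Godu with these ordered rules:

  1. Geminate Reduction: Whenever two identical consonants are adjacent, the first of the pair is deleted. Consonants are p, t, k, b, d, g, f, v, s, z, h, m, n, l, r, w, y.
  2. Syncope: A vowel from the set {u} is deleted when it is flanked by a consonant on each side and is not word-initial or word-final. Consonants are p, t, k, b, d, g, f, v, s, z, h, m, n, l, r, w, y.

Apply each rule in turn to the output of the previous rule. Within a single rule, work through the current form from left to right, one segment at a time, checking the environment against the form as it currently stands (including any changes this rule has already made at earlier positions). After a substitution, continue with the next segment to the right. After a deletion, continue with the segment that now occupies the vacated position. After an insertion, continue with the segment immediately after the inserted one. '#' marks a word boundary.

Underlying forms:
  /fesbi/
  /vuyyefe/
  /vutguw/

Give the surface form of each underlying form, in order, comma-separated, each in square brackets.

[fesbi], [vyefe], [vtgw]

/fesbi/:
  1 Geminate Reduction: no change — [fesbi]
  2 Syncope: no change — [fesbi]
/vuyyefe/:
  1 Geminate Reduction: [vuyyefe] → [vuyefe]
  2 Syncope: [vuyefe] → [vyefe]
/vutguw/:
  1 Geminate Reduction: no change — [vutguw]
  2 Syncope: [vutguw] → [vtgw]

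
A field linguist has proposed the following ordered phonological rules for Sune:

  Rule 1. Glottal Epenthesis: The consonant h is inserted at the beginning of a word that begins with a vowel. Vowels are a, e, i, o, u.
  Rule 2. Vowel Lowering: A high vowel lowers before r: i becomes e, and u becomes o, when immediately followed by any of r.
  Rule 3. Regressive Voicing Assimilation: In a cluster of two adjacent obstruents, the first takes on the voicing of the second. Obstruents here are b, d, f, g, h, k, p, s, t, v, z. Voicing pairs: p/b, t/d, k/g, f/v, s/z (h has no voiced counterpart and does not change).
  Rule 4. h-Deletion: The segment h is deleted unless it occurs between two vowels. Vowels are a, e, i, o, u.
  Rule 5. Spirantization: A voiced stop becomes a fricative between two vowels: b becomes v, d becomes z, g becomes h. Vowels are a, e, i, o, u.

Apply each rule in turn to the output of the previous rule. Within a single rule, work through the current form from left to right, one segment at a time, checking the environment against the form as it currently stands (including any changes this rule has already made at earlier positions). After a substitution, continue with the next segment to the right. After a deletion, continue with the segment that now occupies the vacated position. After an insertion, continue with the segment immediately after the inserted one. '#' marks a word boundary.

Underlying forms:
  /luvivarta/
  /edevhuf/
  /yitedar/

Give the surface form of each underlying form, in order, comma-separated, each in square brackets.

/luvivarta/:
  Rule 1 Glottal Epenthesis: no change — [luvivarta]
  Rule 2 Vowel Lowering: no change — [luvivarta]
  Rule 3 Regressive Voicing Assimilation: no change — [luvivarta]
  Rule 4 h-Deletion: no change — [luvivarta]
  Rule 5 Spirantization: no change — [luvivarta]
/edevhuf/:
  Rule 1 Glottal Epenthesis: [edevhuf] → [hedevhuf]
  Rule 2 Vowel Lowering: no change — [hedevhuf]
  Rule 3 Regressive Voicing Assimilation: [hedevhuf] → [hedefhuf]
  Rule 4 h-Deletion: [hedefhuf] → [edefuf]
  Rule 5 Spirantization: [edefuf] → [ezefuf]
/yitedar/:
  Rule 1 Glottal Epenthesis: no change — [yitedar]
  Rule 2 Vowel Lowering: no change — [yitedar]
  Rule 3 Regressive Voicing Assimilation: no change — [yitedar]
  Rule 4 h-Deletion: no change — [yitedar]
  Rule 5 Spirantization: [yitedar] → [yitezar]

[luvivarta], [ezefuf], [yitezar]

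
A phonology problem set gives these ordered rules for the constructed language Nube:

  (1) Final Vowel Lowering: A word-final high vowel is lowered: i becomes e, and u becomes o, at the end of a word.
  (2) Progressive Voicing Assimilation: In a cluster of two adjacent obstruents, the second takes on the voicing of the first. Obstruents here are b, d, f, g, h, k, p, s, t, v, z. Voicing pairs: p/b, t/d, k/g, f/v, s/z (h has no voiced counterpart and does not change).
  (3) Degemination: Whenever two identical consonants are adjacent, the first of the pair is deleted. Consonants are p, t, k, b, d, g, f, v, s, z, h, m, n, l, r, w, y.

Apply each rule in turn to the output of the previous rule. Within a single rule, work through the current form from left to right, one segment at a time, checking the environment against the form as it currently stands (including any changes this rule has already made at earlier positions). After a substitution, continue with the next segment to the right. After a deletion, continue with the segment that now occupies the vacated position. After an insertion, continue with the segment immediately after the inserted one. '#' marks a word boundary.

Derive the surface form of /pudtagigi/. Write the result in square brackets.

(1) Final Vowel Lowering: [pudtagigi] → [pudtagige]
(2) Progressive Voicing Assimilation: [pudtagige] → [puddagige]
(3) Degemination: [puddagige] → [pudagige]

[pudagige]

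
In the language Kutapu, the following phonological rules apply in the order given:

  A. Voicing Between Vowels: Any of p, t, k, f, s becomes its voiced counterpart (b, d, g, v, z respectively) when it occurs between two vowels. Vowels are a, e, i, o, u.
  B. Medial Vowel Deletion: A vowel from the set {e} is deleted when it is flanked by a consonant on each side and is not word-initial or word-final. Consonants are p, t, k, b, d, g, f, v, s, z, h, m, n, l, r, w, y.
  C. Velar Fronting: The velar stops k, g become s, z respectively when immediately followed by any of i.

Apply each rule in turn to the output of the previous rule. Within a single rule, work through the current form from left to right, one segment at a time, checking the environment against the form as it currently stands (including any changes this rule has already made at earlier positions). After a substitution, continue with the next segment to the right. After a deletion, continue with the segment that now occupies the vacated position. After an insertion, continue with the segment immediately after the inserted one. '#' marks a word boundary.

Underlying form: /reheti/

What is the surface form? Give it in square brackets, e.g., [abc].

[rhdi]

A Voicing Between Vowels: [reheti] → [rehedi]
B Medial Vowel Deletion: [rehedi] → [rhdi]
C Velar Fronting: no change — [rhdi]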